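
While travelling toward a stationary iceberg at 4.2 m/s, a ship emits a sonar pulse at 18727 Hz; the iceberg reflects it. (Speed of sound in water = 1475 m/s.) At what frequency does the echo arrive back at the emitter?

The iceberg receives the sound from a moving source: f₁ = f₀ · v/(v − v_e) = 18727 × 1475/1470.8 ≈ 18780 Hz.
On the return leg the ship is a moving observer: f₂ = f₁ · (v + v_e)/v = 18780 × 1479.2/1475 ≈ 18834 Hz.
Equivalently f₂ = f₀ · (v + v_e)/(v − v_e).

18834 Hz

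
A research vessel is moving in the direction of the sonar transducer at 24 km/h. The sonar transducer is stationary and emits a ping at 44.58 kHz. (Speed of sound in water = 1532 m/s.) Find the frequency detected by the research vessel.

44.8 kHz

24 km/h = 6.667 m/s.
Only the observer moves, toward the source, so f' = f · (v + v_o)/v.
f' = 44.58 × (1532 + 6.667)/1532 = 44.58 × 1538.7/1532 ≈ 44.8 kHz.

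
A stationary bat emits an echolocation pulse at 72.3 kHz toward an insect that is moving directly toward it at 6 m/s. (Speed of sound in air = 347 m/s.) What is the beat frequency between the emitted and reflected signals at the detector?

2544 Hz

The insect first receives the wave as a moving observer: f₁ = f₀ · (v + u)/v = 72.3 × (347 + 6)/347 ≈ 73.55 kHz.
The reflection then acts as a moving source: f₂ = f₁ · v/(v − u) ≈ 74.84 kHz.
Beat frequency (with f₀ = 72300 Hz): |f₂ − f₀| = 2u·f₀/(v − u) = 2 × 6 × 72300/341 ≈ 2544 Hz.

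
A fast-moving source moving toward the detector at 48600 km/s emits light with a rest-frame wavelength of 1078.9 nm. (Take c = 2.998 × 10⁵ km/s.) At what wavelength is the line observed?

β = v/c = 48600/299800 = 0.1621.
Relativistic Doppler for wavelength: λ' = λ₀ · √((1 − β)/(1 + β)).
λ' = 1078.9 × √(0.8379/1.1621) = 1078.9 × 0.84912 ≈ 916.1 nm.

916.1 nm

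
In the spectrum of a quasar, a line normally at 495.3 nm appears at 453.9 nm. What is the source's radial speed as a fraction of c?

0.087

λ'/λ₀ = 0.9164 < 1 (blueshift), so the source is approaching.
λ'/λ₀ = √((1 − β)/(1 + β)) for an approaching source ⇒ β = (1 − r²)/(1 + r²) with r = λ'/λ₀.
β = (1 − 0.8398)/(1 + 0.8398) ≈ 0.087.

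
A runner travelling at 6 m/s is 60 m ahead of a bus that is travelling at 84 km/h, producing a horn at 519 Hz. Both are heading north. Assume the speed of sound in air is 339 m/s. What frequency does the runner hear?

84 km/h = 23.33 m/s.
The runner is ahead, so the bus is moving toward it while the runner is moving away from the bus.
With source approaching and observer receding, f' = f · (v − v_o)/(v − v_s).
f' = 519 × (339 − 6)/(339 − 23.33) = 519 × 333/315.67 ≈ 547 Hz.

547 Hz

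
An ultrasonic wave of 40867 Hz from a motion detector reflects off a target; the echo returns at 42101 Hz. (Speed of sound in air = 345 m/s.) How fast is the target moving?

Double Doppler shift off a moving reflector: f₂ = f₀ · (v + u)/(v − u) (u > 0 toward emitter).
Rearranging, u = v · (f₂ − f₀)/(f₂ + f₀) = 345 × 1234/82968 ≈ 5.1 m/s.
So the target is moving at 5.1 m/s toward the emitter.

5.1 m/s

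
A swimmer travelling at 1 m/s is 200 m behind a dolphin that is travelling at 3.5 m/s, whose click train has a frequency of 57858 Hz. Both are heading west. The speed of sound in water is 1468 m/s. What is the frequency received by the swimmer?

57760 Hz

The swimmer is behind, so the dolphin is moving away from it while the swimmer is moving toward the dolphin.
Both move, so f' = f · (v + v_o)/(v + v_s).
f' = 57858 × (1468 + 1)/(1468 + 3.5) = 57858 × 1469/1471.5 ≈ 57760 Hz.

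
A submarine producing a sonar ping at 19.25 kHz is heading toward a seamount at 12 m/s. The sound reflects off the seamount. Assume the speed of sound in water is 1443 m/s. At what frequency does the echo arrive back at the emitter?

19.57 kHz

The seamount receives the sound from a moving source: f₁ = f₀ · v/(v − v_e) = 19.25 × 1443/1431 ≈ 19.41 kHz.
On the return leg the submarine is a moving observer: f₂ = f₁ · (v + v_e)/v = 19.41 × 1455/1443 ≈ 19.57 kHz.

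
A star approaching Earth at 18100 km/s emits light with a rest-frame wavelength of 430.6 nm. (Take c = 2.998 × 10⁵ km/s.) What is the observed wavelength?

β = v/c = 18100/299800 = 0.0604.
Relativistic Doppler for wavelength: λ' = λ₀ · √((1 − β)/(1 + β)).
λ' = 430.6 × √(0.9396/1.0604) = 430.6 × 0.94134 ≈ 405.3 nm.

405.3 nm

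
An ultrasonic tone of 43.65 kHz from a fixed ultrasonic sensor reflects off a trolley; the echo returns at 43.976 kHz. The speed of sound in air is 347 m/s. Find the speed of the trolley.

1.29 m/s

Double Doppler shift off a moving reflector: f₂ = f₀ · (v + u)/(v − u) (u > 0 toward emitter).
Rearranging, u = v · (f₂ − f₀)/(f₂ + f₀) = 347 × 0.326/87.626 ≈ 1.29 m/s.
So the trolley is moving at 1.29 m/s toward the emitter.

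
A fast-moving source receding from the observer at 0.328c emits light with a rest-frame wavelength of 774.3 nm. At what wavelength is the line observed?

1088.5 nm

Relativistic Doppler for wavelength: λ' = λ₀ · √((1 + β)/(1 − β)).
λ' = 774.3 × √(1.3280/0.6720) = 774.3 × 1.40577 ≈ 1088.5 nm.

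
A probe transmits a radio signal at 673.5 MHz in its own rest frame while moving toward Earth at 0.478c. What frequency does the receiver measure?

Relativistic Doppler for frequency: f' = f₀ · √((1 + β)/(1 − β)).
f' = 673.5 × √(1.4780/0.5220) = 673.5 × 1.68268 ≈ 1133.3 MHz.

1133.3 MHz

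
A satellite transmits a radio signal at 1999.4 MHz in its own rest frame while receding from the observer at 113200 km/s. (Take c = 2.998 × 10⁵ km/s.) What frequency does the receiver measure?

1343.9 MHz

β = v/c = 113200/299800 = 0.3776.
Relativistic Doppler for frequency: f' = f₀ · √((1 − β)/(1 + β)).
f' = 1999.4 × √(0.6224/1.3776) = 1999.4 × 0.67217 ≈ 1343.9 MHz.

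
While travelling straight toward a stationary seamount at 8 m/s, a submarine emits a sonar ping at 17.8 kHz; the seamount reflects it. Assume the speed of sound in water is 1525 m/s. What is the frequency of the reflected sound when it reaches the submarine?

17.99 kHz

The seamount receives the sound from a moving source: f₁ = f₀ · v/(v − v_e) = 17.8 × 1525/1517 ≈ 17.89 kHz.
On the return leg the submarine is a moving observer: f₂ = f₁ · (v + v_e)/v = 17.89 × 1533/1525 ≈ 17.99 kHz.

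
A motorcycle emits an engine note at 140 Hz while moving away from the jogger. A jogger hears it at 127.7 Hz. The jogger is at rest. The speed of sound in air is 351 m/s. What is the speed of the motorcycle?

f' = f · v/(v + v_s) ⇒ v_s = v · |1 − f/f'|.
v_s = 351 × |1 − 140/127.7| = 351 × 0.09632 ≈ 34 m/s.

34 m/s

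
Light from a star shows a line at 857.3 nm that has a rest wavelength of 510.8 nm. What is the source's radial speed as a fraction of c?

λ'/λ₀ = 1.6783 > 1 (redshift), so the source is receding.
λ'/λ₀ = √((1 + β)/(1 − β)) for a receding source ⇒ β = (r² − 1)/(r² + 1) with r = λ'/λ₀.
β = (2.8169 − 1)/(2.8169 + 1) ≈ 0.476.

0.476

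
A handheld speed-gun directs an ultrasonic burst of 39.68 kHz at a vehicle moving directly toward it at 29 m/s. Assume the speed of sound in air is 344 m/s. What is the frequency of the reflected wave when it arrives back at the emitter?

At the vehicle (a moving observer), f₁ = f₀ · (v + u)/v = 39.68 × 373/344 ≈ 43.0 kHz.
On reflection it acts as a source moving toward the stationary detector: f₂ = f₁ · v/(v − u) = 43.0 × 344/315 ≈ 47.0 kHz.
Equivalently f₂ = f₀ · (v + u)/(v − u).

47.0 kHz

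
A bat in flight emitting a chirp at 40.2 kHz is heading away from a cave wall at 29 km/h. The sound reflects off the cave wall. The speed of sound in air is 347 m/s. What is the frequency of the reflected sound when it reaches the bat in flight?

29 km/h = 8.056 m/s.
The cave wall receives the sound from a moving source: f₁ = f₀ · v/(v + v_e) = 40.2 × 347/355.06 ≈ 39.3 kHz.
On the return leg the bat in flight is a moving observer: f₂ = f₁ · (v − v_e)/v = 39.3 × 338.94/347 ≈ 38.4 kHz.
Equivalently f₂ = f₀ · (v − v_e)/(v + v_e).

38.4 kHz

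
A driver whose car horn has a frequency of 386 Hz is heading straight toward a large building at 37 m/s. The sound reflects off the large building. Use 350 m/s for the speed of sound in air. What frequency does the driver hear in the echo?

The large building receives the sound from a moving source: f₁ = f₀ · v/(v − v_e) = 386 × 350/313 ≈ 432 Hz.
On the return leg the driver is a moving observer: f₂ = f₁ · (v + v_e)/v = 432 × 387/350 ≈ 477 Hz.
Equivalently f₂ = f₀ · (v + v_e)/(v − v_e).

477 Hz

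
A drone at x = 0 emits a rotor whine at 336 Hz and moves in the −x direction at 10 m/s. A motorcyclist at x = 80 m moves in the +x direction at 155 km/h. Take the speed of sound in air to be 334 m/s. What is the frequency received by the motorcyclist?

284 Hz

155 km/h = 43.06 m/s.
The observer lies on the +x side, so the source is heading away from the observer and the observer is heading away from the source.
Both move, so f' = f · (v − v_o)/(v + v_s).
f' = 336 × (334 − 43.06)/(334 + 10) = 336 × 290.94/344 ≈ 284 Hz.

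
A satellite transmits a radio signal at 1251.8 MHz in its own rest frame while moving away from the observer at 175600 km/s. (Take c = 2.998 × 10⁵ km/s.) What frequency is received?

639.8 MHz

β = v/c = 175600/299800 = 0.5857.
Relativistic Doppler for frequency: f' = f₀ · √((1 − β)/(1 + β)).
f' = 1251.8 × √(0.4143/1.5857) = 1251.8 × 0.51113 ≈ 639.8 MHz.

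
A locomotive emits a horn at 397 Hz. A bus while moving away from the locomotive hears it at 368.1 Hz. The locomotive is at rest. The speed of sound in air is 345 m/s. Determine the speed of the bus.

f' = f · (v − v_o)/v ⇒ v_o = v · |f'/f − 1|.
v_o = 345 × |368.1/397 − 1| = 345 × 0.0728 ≈ 25 m/s.

25 m/s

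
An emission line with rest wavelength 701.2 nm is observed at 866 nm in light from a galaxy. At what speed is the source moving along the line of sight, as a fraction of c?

0.208c

λ'/λ₀ = 1.2350 > 1 (redshift), so the source is receding.
λ'/λ₀ = √((1 + β)/(1 − β)) for a receding source ⇒ β = (r² − 1)/(r² + 1) with r = λ'/λ₀.
β = (1.5253 − 1)/(1.5253 + 1) ≈ 0.208.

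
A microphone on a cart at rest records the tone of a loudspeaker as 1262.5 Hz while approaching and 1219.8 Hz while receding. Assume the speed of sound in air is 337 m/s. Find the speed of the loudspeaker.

f₁/f₂ = (v + v_s)/(v − v_s), so v_s = v · (f₁ − f₂)/(f₁ + f₂).
v_s = 337 × (1262.5 − 1219.8)/(1262.5 + 1219.8) = 337 × 42.7/2482.3 ≈ 5.8 m/s.

5.8 m/s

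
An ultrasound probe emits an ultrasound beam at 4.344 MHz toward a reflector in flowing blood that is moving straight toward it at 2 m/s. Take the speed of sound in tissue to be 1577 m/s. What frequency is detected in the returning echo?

At the reflector in flowing blood (a moving observer), f₁ = f₀ · (v + u)/v = 4.344 × 1579/1577 ≈ 4.350 MHz.
The reflection then acts as a moving source: f₂ = f₁ · v/(v − u) ≈ 4.355 MHz.

4.355 MHz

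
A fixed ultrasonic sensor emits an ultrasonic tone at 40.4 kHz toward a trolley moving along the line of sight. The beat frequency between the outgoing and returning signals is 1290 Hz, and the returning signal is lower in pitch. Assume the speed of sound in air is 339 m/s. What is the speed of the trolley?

Double Doppler shift off a moving reflector: f₂ = f₀ · (v + u)/(v − u) (u > 0 toward emitter).
Returning signal is lower, so f₂ = f₀ − Δf = 40400 − 1290 = 39110 Hz.
Rearranging, u = v · (f₂ − f₀)/(f₂ + f₀) = 339 × -1290/79510 ≈ -5.5 m/s.
So the trolley is moving at 5.5 m/s away from the emitter.

5.5 m/s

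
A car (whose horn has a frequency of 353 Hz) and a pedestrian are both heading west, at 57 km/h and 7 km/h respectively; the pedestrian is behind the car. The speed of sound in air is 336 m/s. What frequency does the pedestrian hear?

339 Hz

57 km/h = 15.83 m/s; 7 km/h = 1.944 m/s.
The pedestrian is behind, so the car is moving away from it while the pedestrian is moving toward the car.
With source receding and observer approaching, f' = f · (v + v_o)/(v + v_s).
f' = 353 × (336 + 1.944)/(336 + 15.83) = 353 × 337.94/351.83 ≈ 339 Hz.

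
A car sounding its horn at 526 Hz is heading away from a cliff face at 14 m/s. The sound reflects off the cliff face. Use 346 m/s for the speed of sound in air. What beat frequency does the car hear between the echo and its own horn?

The cliff face receives the sound from a moving source: f₁ = f₀ · v/(v + v_e) = 526 × 346/360 ≈ 505.5 Hz.
On the return leg the car is a moving observer: f₂ = f₁ · (v − v_e)/v = 505.5 × 332/346 ≈ 485.1 Hz.
Beat against the emitted tone: |f₂ − f₀| = 2v_e·f₀/(v + v_e) = 2 × 14 × 526/360 ≈ 40.9 Hz.

40.9 Hz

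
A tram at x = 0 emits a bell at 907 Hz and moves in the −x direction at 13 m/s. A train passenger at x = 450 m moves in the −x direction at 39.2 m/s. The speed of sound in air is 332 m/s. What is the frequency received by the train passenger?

The observer lies on the +x side, so the source is heading away from the observer and the observer is heading toward the source.
General Doppler shift: f' = f · (v + v_o)/(v + v_s).
f' = 907 × (332 + 39.2)/(332 + 13) = 907 × 371.2/345 ≈ 976 Hz.

976 Hz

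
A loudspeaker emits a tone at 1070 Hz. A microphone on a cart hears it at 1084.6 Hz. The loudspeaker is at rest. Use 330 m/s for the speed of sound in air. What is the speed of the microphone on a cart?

4.5 m/s

f' > f, so the microphone on a cart is approaching.
f' = f · (v + v_o)/v ⇒ v_o = v · |f'/f − 1|.
v_o = 330 × |1084.6/1070 − 1| = 330 × 0.01364 ≈ 4.5 m/s.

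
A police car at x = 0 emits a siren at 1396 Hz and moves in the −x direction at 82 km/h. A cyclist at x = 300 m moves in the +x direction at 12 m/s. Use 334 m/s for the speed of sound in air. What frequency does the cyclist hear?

1260 Hz

82 km/h = 22.78 m/s.
The observer lies on the +x side, so the source is heading away from the observer and the observer is heading away from the source.
With source receding and observer receding, f' = f · (v − v_o)/(v + v_s).
f' = 1396 × (334 − 12)/(334 + 22.78) = 1396 × 322/356.78 ≈ 1260 Hz.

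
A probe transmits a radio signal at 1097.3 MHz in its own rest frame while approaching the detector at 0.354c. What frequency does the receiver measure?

Relativistic Doppler for frequency: f' = f₀ · √((1 + β)/(1 − β)).
f' = 1097.3 × √(1.3540/0.6460) = 1097.3 × 1.44775 ≈ 1588.6 MHz.

1588.6 MHz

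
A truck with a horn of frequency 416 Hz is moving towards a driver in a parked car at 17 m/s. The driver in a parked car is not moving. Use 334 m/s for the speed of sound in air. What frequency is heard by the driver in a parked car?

Only the source moves, toward the listener, so f' = f · v/(v − v_s).
f' = 416 × 334/(334 − 17) = 416 × 334/317 ≈ 438 Hz.

438 Hz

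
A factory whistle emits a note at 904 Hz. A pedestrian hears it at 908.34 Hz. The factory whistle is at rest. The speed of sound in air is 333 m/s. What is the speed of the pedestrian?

f' > f, so the pedestrian is approaching.
f' = f · (v + v_o)/v ⇒ v_o = v · |f'/f − 1|.
v_o = 333 × |908.34/904 − 1| = 333 × 0.004801 ≈ 1.60 m/s.

1.60 m/s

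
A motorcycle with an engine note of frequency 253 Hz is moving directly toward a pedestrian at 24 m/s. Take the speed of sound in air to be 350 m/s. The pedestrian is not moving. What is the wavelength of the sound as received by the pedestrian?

Only the source moves, toward the listener, so f' = f · v/(v − v_s).
f' = 253 × 350/(350 − 24) ≈ 272 Hz.
λ' = v/f' = 350/271.626 ≈ 1.29 m.

1.29 m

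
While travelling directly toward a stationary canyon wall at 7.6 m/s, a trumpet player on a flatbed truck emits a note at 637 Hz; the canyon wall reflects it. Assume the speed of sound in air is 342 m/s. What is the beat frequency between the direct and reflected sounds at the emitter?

The canyon wall receives the sound from a moving source: f₁ = f₀ · v/(v − v_e) = 637 × 342/334.4 ≈ 651.5 Hz.
On the return leg the trumpet player on a flatbed truck is a moving observer: f₂ = f₁ · (v + v_e)/v = 651.5 × 349.6/342 ≈ 666.0 Hz.
Beat against the emitted tone: |f₂ − f₀| = 2v_e·f₀/(v − v_e) = 2 × 7.6 × 637/334.4 ≈ 29.0 Hz.

29.0 Hz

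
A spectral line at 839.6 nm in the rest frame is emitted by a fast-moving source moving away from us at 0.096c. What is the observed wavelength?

924.5 nm

Relativistic Doppler for wavelength: λ' = λ₀ · √((1 + β)/(1 − β)).
λ' = 839.6 × √(1.0960/0.9040) = 839.6 × 1.10109 ≈ 924.5 nm.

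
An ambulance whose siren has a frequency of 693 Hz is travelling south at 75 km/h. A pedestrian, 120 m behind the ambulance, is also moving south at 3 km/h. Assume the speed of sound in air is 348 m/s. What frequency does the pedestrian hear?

655 Hz

75 km/h = 20.83 m/s; 3 km/h = 0.8333 m/s.
The pedestrian is behind, so the ambulance is moving away from it while the pedestrian is moving toward the ambulance.
Both move, so f' = f · (v + v_o)/(v + v_s).
f' = 693 × (348 + 0.8333)/(348 + 20.83) = 693 × 348.83/368.83 ≈ 655 Hz.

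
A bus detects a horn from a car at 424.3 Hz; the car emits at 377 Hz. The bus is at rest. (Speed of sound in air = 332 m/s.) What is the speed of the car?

f' > f, so the car is approaching.
f' = f · v/(v − v_s) ⇒ v_s = v · |1 − f/f'|.
v_s = 332 × |1 − 377/424.3| = 332 × 0.1115 ≈ 37 m/s.

37 m/s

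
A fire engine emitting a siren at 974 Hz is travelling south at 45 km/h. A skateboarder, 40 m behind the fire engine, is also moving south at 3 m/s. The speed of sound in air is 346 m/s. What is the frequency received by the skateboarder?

45 km/h = 12.5 m/s.
The skateboarder is behind, so the fire engine is moving away from it while the skateboarder is moving toward the fire engine.
Both move, so f' = f · (v + v_o)/(v + v_s).
f' = 974 × (346 + 3)/(346 + 12.5) = 974 × 349/358.5 ≈ 948 Hz.

948 Hz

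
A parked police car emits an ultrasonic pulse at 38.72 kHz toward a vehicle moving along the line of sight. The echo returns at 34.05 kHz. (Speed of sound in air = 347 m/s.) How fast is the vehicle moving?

Double Doppler shift off a moving reflector: f₂ = f₀ · (v + u)/(v − u) (u > 0 toward emitter).
Rearranging, u = v · (f₂ − f₀)/(f₂ + f₀) = 347 × -4.67/72.77 ≈ -22.3 m/s.
So the vehicle is moving at 22.3 m/s away from the emitter.

22.3 m/s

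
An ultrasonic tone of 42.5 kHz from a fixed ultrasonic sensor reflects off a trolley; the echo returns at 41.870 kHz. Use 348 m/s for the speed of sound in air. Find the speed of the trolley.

Double Doppler shift off a moving reflector: f₂ = f₀ · (v + u)/(v − u) (u > 0 toward emitter).
Rearranging, u = v · (f₂ − f₀)/(f₂ + f₀) = 348 × -0.630/84.370 ≈ -2.60 m/s.
So the trolley is moving at 2.60 m/s away from the emitter.

2.60 m/s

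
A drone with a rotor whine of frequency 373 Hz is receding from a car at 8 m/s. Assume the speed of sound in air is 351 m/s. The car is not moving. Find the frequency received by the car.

Moving source, stationary observer: f' = f · v/(v + v_s) since the source is receding.
f' = 373 × 351/(351 + 8) = 373 × 351/359 ≈ 365 Hz.

365 Hz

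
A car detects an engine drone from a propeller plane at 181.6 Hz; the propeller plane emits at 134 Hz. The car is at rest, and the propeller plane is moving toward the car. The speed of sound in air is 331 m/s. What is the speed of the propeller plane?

87 m/s

f' = f · v/(v − v_s) ⇒ v_s = v · |1 − f/f'|.
v_s = 331 × |1 − 134/181.6| = 331 × 0.2621 ≈ 87 m/s.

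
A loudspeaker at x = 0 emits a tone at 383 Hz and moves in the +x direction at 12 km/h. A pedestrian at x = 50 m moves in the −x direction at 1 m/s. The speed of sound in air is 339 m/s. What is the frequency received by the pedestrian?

388 Hz

12 km/h = 3.333 m/s.
The observer lies on the +x side, so the source is heading toward the observer and the observer is heading toward the source.
General Doppler shift: f' = f · (v + v_o)/(v − v_s).
f' = 383 × (339 + 1)/(339 − 3.333) = 383 × 340/335.67 ≈ 388 Hz.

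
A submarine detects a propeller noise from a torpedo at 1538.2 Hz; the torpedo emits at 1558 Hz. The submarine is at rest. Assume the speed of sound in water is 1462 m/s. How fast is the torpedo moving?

18.8 m/s

f' < f, so the torpedo is receding.
f' = f · v/(v + v_s) ⇒ v_s = v · |1 − f/f'|.
v_s = 1462 × |1 − 1558/1538.2| = 1462 × 0.01287 ≈ 18.8 m/s.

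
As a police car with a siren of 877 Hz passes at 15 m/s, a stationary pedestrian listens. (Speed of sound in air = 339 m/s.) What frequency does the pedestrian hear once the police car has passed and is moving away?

Receding: f₂ = f · v/(v + v_s) = 877 × 339/354 ≈ 840 Hz.

840 Hz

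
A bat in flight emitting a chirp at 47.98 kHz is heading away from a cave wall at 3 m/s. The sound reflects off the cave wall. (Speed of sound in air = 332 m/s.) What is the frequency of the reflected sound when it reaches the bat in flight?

47.1 kHz

The cave wall receives the sound from a moving source: f₁ = f₀ · v/(v + v_e) = 47.98 × 332/335 ≈ 47.6 kHz.
On the return leg the bat in flight is a moving observer: f₂ = f₁ · (v − v_e)/v = 47.6 × 329/332 ≈ 47.1 kHz.
Equivalently f₂ = f₀ · (v − v_e)/(v + v_e).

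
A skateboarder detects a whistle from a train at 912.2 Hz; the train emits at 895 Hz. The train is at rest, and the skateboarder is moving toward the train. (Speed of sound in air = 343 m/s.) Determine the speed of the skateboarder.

6.6 m/s

f' = f · (v + v_o)/v ⇒ v_o = v · |f'/f − 1|.
v_o = 343 × |912.2/895 − 1| = 343 × 0.01922 ≈ 6.6 m/s.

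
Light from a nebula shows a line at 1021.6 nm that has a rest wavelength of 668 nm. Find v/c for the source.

0.401

λ'/λ₀ = 1.5293 > 1 (redshift), so the source is receding.
λ'/λ₀ = √((1 + β)/(1 − β)) for a receding source ⇒ β = (r² − 1)/(r² + 1) with r = λ'/λ₀.
β = (2.3389 − 1)/(2.3389 + 1) ≈ 0.401.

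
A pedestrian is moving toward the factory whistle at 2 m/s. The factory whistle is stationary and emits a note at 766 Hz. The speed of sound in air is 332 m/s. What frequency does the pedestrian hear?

771 Hz

Moving observer, stationary source: f' = f · (v + v_o)/v.
f' = 766 × (332 + 2)/332 = 766 × 334/332 ≈ 771 Hz.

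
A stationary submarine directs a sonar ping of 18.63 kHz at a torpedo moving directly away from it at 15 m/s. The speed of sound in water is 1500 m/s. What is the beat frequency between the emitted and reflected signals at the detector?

The torpedo first receives the wave as a moving observer: f₁ = f₀ · (v − u)/v = 18.63 × (1500 − 15)/1500 ≈ 18.444 kHz.
On reflection it acts as a source moving away from the stationary detector: f₂ = f₁ · v/(v + u) = 18.444 × 1500/1515 ≈ 18.261 kHz.
Beat frequency (with f₀ = 18630 Hz): |f₂ − f₀| = 2u·f₀/(v + u) = 2 × 15 × 18630/1515 ≈ 369 Hz.

369 Hz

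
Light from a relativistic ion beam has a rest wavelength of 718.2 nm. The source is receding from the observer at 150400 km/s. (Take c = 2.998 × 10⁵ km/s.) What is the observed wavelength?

1246.7 nm

β = v/c = 150400/299800 = 0.5017.
Relativistic Doppler for wavelength: λ' = λ₀ · √((1 + β)/(1 − β)).
λ' = 718.2 × √(1.5017/0.4983) = 718.2 × 1.73591 ≈ 1246.7 nm.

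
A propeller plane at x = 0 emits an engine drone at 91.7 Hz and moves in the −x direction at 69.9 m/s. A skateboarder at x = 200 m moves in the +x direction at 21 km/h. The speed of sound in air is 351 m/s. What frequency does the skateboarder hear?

75 Hz

21 km/h = 5.833 m/s.
The observer lies on the +x side, so the source is heading away from the observer and the observer is heading away from the source.
Both move, so f' = f · (v − v_o)/(v + v_s).
f' = 91.7 × (351 − 5.833)/(351 + 69.9) = 91.7 × 345.17/420.9 ≈ 75 Hz.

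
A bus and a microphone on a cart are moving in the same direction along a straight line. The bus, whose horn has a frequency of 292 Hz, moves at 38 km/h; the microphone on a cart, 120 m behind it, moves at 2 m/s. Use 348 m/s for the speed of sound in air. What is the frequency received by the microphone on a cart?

285 Hz

38 km/h = 10.56 m/s.
The microphone on a cart is behind, so the bus is moving away from it while the microphone on a cart is moving toward the bus.
General Doppler shift: f' = f · (v + v_o)/(v + v_s).
f' = 292 × (348 + 2)/(348 + 10.56) = 292 × 350/358.56 ≈ 285 Hz.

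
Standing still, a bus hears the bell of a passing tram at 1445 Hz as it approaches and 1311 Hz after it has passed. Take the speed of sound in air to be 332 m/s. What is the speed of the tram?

f₁/f₂ = (v + v_s)/(v − v_s), so v_s = v · (f₁ − f₂)/(f₁ + f₂).
v_s = 332 × (1445 − 1311)/(1445 + 1311) = 332 × 134/2756 ≈ 16.1 m/s.

16.1 m/s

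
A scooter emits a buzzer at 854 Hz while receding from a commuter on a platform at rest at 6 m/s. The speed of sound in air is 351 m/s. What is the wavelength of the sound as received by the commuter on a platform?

With the source moving away from a stationary observer, f' = f · v/(v + v_s).
f' = 854 × 351/(351 + 6) ≈ 840 Hz.
λ' = v/f' = 351/839.647 ≈ 41.8 cm.

41.8 cm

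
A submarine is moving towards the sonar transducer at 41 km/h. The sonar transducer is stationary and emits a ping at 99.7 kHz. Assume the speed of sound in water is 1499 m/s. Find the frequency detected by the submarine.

41 km/h = 11.39 m/s.
Moving observer, stationary source: f' = f · (v + v_o)/v.
f' = 99.7 × (1499 + 11.39)/1499 = 99.7 × 1510.4/1499 ≈ 100.5 kHz.

100.5 kHz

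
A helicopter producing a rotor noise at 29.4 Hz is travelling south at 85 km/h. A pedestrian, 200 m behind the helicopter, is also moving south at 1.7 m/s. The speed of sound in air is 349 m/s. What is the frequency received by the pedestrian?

27.7 Hz

85 km/h = 23.61 m/s.
The pedestrian is behind, so the helicopter is moving away from it while the pedestrian is moving toward the helicopter.
General Doppler shift: f' = f · (v + v_o)/(v + v_s).
f' = 29.4 × (349 + 1.7)/(349 + 23.61) = 29.4 × 350.7/372.61 ≈ 27.7 Hz.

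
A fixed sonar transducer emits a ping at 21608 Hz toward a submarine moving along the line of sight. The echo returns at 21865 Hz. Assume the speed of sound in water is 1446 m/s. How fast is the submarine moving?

Double Doppler shift off a moving reflector: f₂ = f₀ · (v + u)/(v − u) (u > 0 toward emitter).
Rearranging, u = v · (f₂ − f₀)/(f₂ + f₀) = 1446 × 257/43473 ≈ 8.5 m/s.
So the submarine is moving at 8.5 m/s toward the emitter.

8.5 m/s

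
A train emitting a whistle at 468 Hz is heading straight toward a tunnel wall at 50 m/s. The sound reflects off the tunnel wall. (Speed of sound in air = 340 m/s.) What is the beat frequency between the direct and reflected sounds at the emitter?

The tunnel wall receives the sound from a moving source: f₁ = f₀ · v/(v − v_e) = 468 × 340/290 ≈ 548.7 Hz.
On the return leg the train is a moving observer: f₂ = f₁ · (v + v_e)/v = 548.7 × 390/340 ≈ 629.4 Hz.
Beat against the emitted tone: |f₂ − f₀| = 2v_e·f₀/(v − v_e) = 2 × 50 × 468/290 ≈ 161 Hz.

161 Hz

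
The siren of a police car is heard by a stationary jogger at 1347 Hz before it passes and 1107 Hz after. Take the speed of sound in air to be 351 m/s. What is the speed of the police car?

f₁/f₂ = (v + v_s)/(v − v_s), so v_s = v · (f₁ − f₂)/(f₁ + f₂).
v_s = 351 × (1347 − 1107)/(1347 + 1107) = 351 × 240/2454 ≈ 34 m/s.

34 m/s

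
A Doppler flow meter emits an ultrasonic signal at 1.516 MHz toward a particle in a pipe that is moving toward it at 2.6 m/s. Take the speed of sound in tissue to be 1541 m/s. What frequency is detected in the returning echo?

1.5211 MHz

The particle in a pipe first receives the wave as a moving observer: f₁ = f₀ · (v + u)/v = 1.516 × (1541 + 2.6)/1541 ≈ 1.5186 MHz.
The reflection then acts as a moving source: f₂ = f₁ · v/(v − u) ≈ 1.5211 MHz.
Equivalently f₂ = f₀ · (v + u)/(v − u).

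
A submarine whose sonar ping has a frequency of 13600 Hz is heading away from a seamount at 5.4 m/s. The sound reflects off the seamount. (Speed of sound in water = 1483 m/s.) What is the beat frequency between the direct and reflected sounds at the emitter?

The seamount receives the sound from a moving source: f₁ = f₀ · v/(v + v_e) = 13600 × 1483/1488.4 ≈ 13550.7 Hz.
On the return leg the submarine is a moving observer: f₂ = f₁ · (v − v_e)/v = 13550.7 × 1477.6/1483 ≈ 13501.3 Hz.
Equivalently f₂ = f₀ · (v − v_e)/(v + v_e).
Beat against the emitted tone: |f₂ − f₀| = 2v_e·f₀/(v + v_e) = 2 × 5.4 × 13600/1488.4 ≈ 99 Hz.

99 Hz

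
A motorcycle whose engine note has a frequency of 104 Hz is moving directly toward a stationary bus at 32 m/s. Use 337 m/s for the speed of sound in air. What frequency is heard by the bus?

Moving source, stationary observer: f' = f · v/(v − v_s) since the source is approaching.
f' = 104 × 337/(337 − 32) = 104 × 337/305 ≈ 115 Hz.

115 Hz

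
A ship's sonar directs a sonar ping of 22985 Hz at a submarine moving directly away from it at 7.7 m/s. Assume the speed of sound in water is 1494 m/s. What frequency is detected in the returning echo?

22749 Hz

At the submarine (a moving observer), f₁ = f₀ · (v − u)/v = 22985 × 1486.3/1494 ≈ 22867 Hz.
The reflection then acts as a moving source: f₂ = f₁ · v/(v + u) ≈ 22749 Hz.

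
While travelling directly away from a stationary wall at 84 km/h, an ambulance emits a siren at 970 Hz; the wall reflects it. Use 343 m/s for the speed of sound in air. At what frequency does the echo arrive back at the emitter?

84 km/h = 23.33 m/s.
The wall receives the sound from a moving source: f₁ = f₀ · v/(v + v_e) = 970 × 343/366.33 ≈ 908 Hz.
On the return leg the ambulance is a moving observer: f₂ = f₁ · (v − v_e)/v = 908 × 319.67/343 ≈ 846 Hz.
Equivalently f₂ = f₀ · (v − v_e)/(v + v_e).

846 Hz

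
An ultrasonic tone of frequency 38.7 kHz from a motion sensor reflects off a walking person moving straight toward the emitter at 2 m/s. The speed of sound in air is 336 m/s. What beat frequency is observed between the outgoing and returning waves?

463 Hz

The walking person first receives the wave as a moving observer: f₁ = f₀ · (v + u)/v = 38.7 × (336 + 2)/336 ≈ 38.930 kHz.
The reflection then acts as a moving source: f₂ = f₁ · v/(v − u) ≈ 39.163 kHz.
Beat frequency (with f₀ = 38700 Hz): |f₂ − f₀| = 2u·f₀/(v − u) = 2 × 2 × 38700/334 ≈ 463 Hz.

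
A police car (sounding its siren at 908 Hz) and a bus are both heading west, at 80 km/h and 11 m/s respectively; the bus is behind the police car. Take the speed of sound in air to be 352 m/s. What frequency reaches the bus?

881 Hz

80 km/h = 22.22 m/s.
The bus is behind, so the police car is moving away from it while the bus is moving toward the police car.
Both move, so f' = f · (v + v_o)/(v + v_s).
f' = 908 × (352 + 11)/(352 + 22.22) = 908 × 363/374.22 ≈ 881 Hz.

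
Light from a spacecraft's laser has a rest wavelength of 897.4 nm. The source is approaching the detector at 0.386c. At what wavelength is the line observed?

597.3 nm

Relativistic Doppler for wavelength: λ' = λ₀ · √((1 − β)/(1 + β)).
λ' = 897.4 × √(0.6140/1.3860) = 897.4 × 0.66558 ≈ 597.3 nm.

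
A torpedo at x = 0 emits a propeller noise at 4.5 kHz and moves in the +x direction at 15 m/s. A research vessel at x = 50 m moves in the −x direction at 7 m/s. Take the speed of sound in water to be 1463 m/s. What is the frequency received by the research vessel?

The observer lies on the +x side, so the source is heading toward the observer and the observer is heading toward the source.
Both move, so f' = f · (v + v_o)/(v − v_s).
f' = 4.5 × (1463 + 7)/(1463 − 15) = 4.5 × 1470/1448 ≈ 4.57 kHz.

4.57 kHz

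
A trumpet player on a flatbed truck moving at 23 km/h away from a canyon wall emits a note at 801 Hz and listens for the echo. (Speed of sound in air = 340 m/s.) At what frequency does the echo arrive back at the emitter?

23 km/h = 6.389 m/s.
The canyon wall receives the sound from a moving source: f₁ = f₀ · v/(v + v_e) = 801 × 340/346.39 ≈ 786 Hz.
On the return leg the trumpet player on a flatbed truck is a moving observer: f₂ = f₁ · (v − v_e)/v = 786 × 333.61/340 ≈ 771 Hz.

771 Hz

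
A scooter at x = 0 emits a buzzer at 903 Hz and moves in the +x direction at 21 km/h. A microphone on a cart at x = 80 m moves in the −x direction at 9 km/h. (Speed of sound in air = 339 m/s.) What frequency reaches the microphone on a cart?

21 km/h = 5.833 m/s; 9 km/h = 2.5 m/s.
The observer lies on the +x side, so the source is heading toward the observer and the observer is heading toward the source.
With source approaching and observer approaching, f' = f · (v + v_o)/(v − v_s).
f' = 903 × (339 + 2.5)/(339 − 5.833) = 903 × 341.5/333.17 ≈ 926 Hz.

926 Hz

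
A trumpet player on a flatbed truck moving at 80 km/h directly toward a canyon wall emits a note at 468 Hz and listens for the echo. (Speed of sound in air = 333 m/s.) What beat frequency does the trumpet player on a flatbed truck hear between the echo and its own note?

67 Hz

80 km/h = 22.22 m/s.
The canyon wall receives the sound from a moving source: f₁ = f₀ · v/(v − v_e) = 468 × 333/310.78 ≈ 501.5 Hz.
On the return leg the trumpet player on a flatbed truck is a moving observer: f₂ = f₁ · (v + v_e)/v = 501.5 × 355.22/333 ≈ 534.9 Hz.
Beat against the emitted tone: |f₂ − f₀| = 2v_e·f₀/(v − v_e) = 2 × 22.22 × 468/310.78 ≈ 67 Hz.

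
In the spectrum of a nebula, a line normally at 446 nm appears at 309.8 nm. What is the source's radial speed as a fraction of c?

λ'/λ₀ = 0.6946 < 1 (blueshift), so the source is approaching.
λ'/λ₀ = √((1 − β)/(1 + β)) for an approaching source ⇒ β = (1 − r²)/(1 + r²) with r = λ'/λ₀.
β = (1 − 0.4825)/(1 + 0.4825) ≈ 0.349.

0.349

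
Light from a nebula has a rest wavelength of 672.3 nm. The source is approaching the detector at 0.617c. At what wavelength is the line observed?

Relativistic Doppler for wavelength: λ' = λ₀ · √((1 − β)/(1 + β)).
λ' = 672.3 × √(0.3830/1.6170) = 672.3 × 0.48668 ≈ 327.2 nm.

327.2 nm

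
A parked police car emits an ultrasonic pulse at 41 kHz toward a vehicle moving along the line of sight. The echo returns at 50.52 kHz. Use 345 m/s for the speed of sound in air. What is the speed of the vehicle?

Double Doppler shift off a moving reflector: f₂ = f₀ · (v + u)/(v − u) (u > 0 toward emitter).
Rearranging, u = v · (f₂ − f₀)/(f₂ + f₀) = 345 × 9.52/91.52 ≈ 36 m/s.
So the vehicle is moving at 36 m/s toward the emitter.

36 m/s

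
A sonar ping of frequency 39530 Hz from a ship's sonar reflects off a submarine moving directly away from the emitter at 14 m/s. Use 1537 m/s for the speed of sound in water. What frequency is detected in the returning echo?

38816 Hz

At the submarine (a moving observer), f₁ = f₀ · (v − u)/v = 39530 × 1523/1537 ≈ 39170 Hz.
The reflection then acts as a moving source: f₂ = f₁ · v/(v + u) ≈ 38816 Hz.
Equivalently f₂ = f₀ · (v − u)/(v + u).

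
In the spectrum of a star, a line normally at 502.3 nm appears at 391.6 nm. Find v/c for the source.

λ'/λ₀ = 0.7796 < 1 (blueshift), so the source is approaching.
λ'/λ₀ = √((1 − β)/(1 + β)) for an approaching source ⇒ β = (1 − r²)/(1 + r²) with r = λ'/λ₀.
β = (1 − 0.6078)/(1 + 0.6078) ≈ 0.244.

0.244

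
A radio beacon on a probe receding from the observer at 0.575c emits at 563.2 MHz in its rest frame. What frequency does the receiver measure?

292.6 MHz

Relativistic Doppler for frequency: f' = f₀ · √((1 − β)/(1 + β)).
f' = 563.2 × √(0.4250/1.5750) = 563.2 × 0.51946 ≈ 292.6 MHz.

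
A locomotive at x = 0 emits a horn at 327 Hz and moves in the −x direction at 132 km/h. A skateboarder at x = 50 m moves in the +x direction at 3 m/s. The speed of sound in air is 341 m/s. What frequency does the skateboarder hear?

293 Hz

132 km/h = 36.67 m/s.
The observer lies on the +x side, so the source is heading away from the observer and the observer is heading away from the source.
General Doppler shift: f' = f · (v − v_o)/(v + v_s).
f' = 327 × (341 − 3)/(341 + 36.67) = 327 × 338/377.67 ≈ 293 Hz.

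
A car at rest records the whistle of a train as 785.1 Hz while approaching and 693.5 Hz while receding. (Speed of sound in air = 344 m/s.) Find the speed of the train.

21.3 m/s

f₁/f₂ = (v + v_s)/(v − v_s), so v_s = v · (f₁ − f₂)/(f₁ + f₂).
v_s = 344 × (785.1 − 693.5)/(785.1 + 693.5) = 344 × 91.6/1478.6 ≈ 21.3 m/s.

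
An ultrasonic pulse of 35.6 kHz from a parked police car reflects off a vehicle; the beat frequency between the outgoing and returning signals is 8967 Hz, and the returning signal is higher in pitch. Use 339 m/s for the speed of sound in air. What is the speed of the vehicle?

38 m/s

Double Doppler shift off a moving reflector: f₂ = f₀ · (v + u)/(v − u) (u > 0 toward emitter).
Returning signal is higher, so f₂ = f₀ + Δf = 35600 + 8967 = 44567 Hz.
Rearranging, u = v · (f₂ − f₀)/(f₂ + f₀) = 339 × 8967/80167 ≈ 38 m/s.
So the vehicle is moving at 38 m/s toward the emitter.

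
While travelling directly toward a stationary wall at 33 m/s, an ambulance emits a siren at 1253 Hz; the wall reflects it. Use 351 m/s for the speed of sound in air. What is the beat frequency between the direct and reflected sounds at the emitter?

The wall receives the sound from a moving source: f₁ = f₀ · v/(v − v_e) = 1253 × 351/318 ≈ 1383 Hz.
On the return leg the ambulance is a moving observer: f₂ = f₁ · (v + v_e)/v = 1383 × 384/351 ≈ 1513 Hz.
Equivalently f₂ = f₀ · (v + v_e)/(v − v_e).
Beat against the emitted tone: |f₂ − f₀| = 2v_e·f₀/(v − v_e) = 2 × 33 × 1253/318 ≈ 260 Hz.

260 Hz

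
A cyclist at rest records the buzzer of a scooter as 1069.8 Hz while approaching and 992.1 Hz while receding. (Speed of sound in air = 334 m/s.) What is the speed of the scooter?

f₁/f₂ = (v + v_s)/(v − v_s), so v_s = v · (f₁ − f₂)/(f₁ + f₂).
v_s = 334 × (1069.8 − 992.1)/(1069.8 + 992.1) = 334 × 77.7/2061.9 ≈ 12.6 m/s.

12.6 m/s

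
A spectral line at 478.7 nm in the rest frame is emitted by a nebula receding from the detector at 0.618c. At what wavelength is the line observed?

Relativistic Doppler for wavelength: λ' = λ₀ · √((1 + β)/(1 − β)).
λ' = 478.7 × √(1.6180/0.3820) = 478.7 × 2.05806 ≈ 985.2 nm.

985.2 nm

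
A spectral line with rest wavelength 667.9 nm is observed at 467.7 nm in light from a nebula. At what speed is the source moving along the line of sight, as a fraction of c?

0.342c

λ'/λ₀ = 0.7003 < 1 (blueshift), so the source is approaching.
λ'/λ₀ = √((1 − β)/(1 + β)) for an approaching source ⇒ β = (1 − r²)/(1 + r²) with r = λ'/λ₀.
β = (1 − 0.4904)/(1 + 0.4904) ≈ 0.342.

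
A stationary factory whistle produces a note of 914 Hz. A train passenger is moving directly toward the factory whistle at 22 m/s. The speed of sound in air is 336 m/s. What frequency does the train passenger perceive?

974 Hz

Moving observer, stationary source: f' = f · (v + v_o)/v.
f' = 914 × (336 + 22)/336 = 914 × 358/336 ≈ 974 Hz.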